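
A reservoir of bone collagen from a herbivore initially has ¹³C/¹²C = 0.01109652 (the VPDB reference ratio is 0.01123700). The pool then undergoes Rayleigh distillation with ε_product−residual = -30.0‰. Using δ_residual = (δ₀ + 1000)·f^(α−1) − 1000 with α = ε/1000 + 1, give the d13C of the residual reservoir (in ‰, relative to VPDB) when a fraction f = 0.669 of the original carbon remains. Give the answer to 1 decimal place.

δ₀ = (0.01109652/0.01123700 − 1)×1000 = (0.987498 − 1)×1000 = -12.502‰
α − 1 = ε/1000 = -0.0300
f^(α−1) = 0.669^(-0.0300) = 1.012132
δ_res = (-12.502 + 1000) × 1.012132 − 1000 = 999.479 − 1000 = -0.52‰

-0.5‰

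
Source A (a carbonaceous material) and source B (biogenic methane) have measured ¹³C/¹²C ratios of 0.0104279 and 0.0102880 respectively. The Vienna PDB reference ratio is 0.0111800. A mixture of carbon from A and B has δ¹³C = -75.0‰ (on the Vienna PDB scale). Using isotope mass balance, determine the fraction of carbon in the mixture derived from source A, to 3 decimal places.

0.382

δ_A = (0.0104279/0.0111800 − 1)×1000 = (0.932728 − 1)×1000 = -67.272‰
δ_B = (0.0102880/0.0111800 − 1)×1000 = (0.920215 − 1)×1000 = -79.785‰
f_A = (δ_mix − δ_B)/(δ_A − δ_B) = (-75.0 − (-79.785))/(-67.272 − (-79.785))
f_A = 4.785 / 12.513 = 0.3824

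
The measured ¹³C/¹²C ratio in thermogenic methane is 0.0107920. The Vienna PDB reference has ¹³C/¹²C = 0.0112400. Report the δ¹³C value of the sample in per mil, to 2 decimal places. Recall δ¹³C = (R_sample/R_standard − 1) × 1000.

-39.86 per mil

δ¹³C = (R_sample / R_standard − 1) × 1000
R_sample / R_standard = 0.0107920 / 0.0112400 = 0.960142
δ¹³C = (0.960142 − 1) × 1000 = -39.858 per mil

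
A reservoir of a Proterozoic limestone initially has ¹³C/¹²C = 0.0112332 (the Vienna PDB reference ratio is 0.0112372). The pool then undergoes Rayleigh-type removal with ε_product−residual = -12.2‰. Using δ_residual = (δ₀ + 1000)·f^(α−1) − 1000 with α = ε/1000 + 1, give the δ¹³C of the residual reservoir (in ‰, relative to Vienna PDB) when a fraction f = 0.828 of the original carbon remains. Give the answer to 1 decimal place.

δ₀ = (0.0112332/0.0112372 − 1)×1000 = (0.999644 − 1)×1000 = -0.356‰
α − 1 = ε/1000 = -0.0122
f^(α−1) = 0.828^(-0.0122) = 1.002305
δ_res = (-0.356 + 1000) × 1.002305 − 1000 = 1001.949 − 1000 = 1.95‰

1.9‰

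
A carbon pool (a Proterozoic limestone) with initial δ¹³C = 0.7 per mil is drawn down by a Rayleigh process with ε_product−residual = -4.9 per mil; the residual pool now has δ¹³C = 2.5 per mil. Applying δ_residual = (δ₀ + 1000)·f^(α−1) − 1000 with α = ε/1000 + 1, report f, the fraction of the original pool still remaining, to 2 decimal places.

α − 1 = ε/1000 = -0.0049
(δ_res + 1000)/(δ₀ + 1000) = (2.5 + 1000)/(0.7 + 1000) = 1002.5/1000.7 = 1.001799
f = 1.001799^(1/-0.0049) = exp(ln(1.001799)/-0.0049) = exp(0.00180/-0.0049)
f = exp(-0.3668) = 0.6930

0.69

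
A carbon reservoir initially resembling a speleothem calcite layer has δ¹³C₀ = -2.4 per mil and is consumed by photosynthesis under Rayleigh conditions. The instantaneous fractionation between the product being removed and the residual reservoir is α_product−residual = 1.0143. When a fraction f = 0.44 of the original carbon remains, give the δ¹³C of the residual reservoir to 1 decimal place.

-14.0 per mil

Rayleigh residual: δ_res = (δ₀ + 1000)·f^(α−1) − 1000
α − 1 = 0.01430
f^(α−1) = 0.44^(0.01430) = 0.988329
δ_res = (-2.4 + 1000) × 0.988329 − 1000 = 985.957 − 1000 = -14.04 per mil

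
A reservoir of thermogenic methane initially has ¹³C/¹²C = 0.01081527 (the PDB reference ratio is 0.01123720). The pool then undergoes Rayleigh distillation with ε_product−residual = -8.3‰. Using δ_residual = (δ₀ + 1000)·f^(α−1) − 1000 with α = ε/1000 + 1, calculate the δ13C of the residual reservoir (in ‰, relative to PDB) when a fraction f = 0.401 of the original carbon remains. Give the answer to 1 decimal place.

-30.2‰

δ₀ = (0.01081527/0.01123720 − 1)×1000 = (0.962452 − 1)×1000 = -37.548‰
α − 1 = ε/1000 = -0.0083
f^(α−1) = 0.401^(-0.0083) = 1.007613
δ_res = (-37.548 + 1000) × 1.007613 − 1000 = 969.780 − 1000 = -30.22‰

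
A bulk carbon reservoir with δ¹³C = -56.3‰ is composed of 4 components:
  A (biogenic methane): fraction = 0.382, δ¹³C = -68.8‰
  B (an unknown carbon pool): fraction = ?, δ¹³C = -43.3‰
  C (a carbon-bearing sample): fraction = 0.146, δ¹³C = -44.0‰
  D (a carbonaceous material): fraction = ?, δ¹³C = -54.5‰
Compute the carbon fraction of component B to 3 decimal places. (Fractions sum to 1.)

0.190

Let f_B and f_D be the unknown fractions; fractions sum to 1 so f_B + f_D = 0.472.
Mass balance: Σ fᵢ·δᵢ = δ_bulk ⇒ f_B·(-43.3) + f_D·(-54.5) = -56.3 − (-32.706) = -23.594
Substitute f_D = 0.472 − f_B:
f_B·(-43.3 − -54.5) = -23.594 − 0.472×(-54.5) = 2.130
f_B = 2.130 / 11.2 = 0.1901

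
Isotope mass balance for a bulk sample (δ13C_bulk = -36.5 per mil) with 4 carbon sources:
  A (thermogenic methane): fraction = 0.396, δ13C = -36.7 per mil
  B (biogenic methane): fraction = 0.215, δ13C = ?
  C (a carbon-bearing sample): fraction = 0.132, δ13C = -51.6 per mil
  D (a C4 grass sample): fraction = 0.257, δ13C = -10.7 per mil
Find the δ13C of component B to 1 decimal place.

-57.7 per mil

Isotope mass balance: δ_bulk = Σ fᵢ·δᵢ.
-36.5 = 0.396×(-36.7) + 0.215×δ_B + 0.132×(-51.6) + 0.257×(-10.7)
0.215·δ_B = -36.5 − (-24.094) = -12.406
δ_B = -12.406 / 0.215 = -57.70 per mil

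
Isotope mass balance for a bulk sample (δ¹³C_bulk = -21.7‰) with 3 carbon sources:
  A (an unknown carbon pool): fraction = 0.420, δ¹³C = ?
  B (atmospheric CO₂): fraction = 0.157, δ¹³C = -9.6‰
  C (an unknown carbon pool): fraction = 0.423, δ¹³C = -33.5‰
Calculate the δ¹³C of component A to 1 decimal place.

-14.3‰

Isotope mass balance: δ_bulk = Σ fᵢ·δᵢ.
-21.7 = 0.420×δ_A + 0.157×(-9.6) + 0.423×(-33.5)
0.420·δ_A = -21.7 − (-15.678) = -6.022
δ_A = -6.022 / 0.420 = -14.34‰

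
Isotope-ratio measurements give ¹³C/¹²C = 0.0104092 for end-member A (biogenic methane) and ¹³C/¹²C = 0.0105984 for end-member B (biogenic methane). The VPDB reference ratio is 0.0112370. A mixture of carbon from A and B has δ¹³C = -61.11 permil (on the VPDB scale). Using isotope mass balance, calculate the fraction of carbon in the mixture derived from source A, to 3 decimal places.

0.254

δ_A = (0.0104092/0.0112370 − 1)×1000 = (0.926333 − 1)×1000 = -73.667 permil
δ_B = (0.0105984/0.0112370 − 1)×1000 = (0.943170 − 1)×1000 = -56.830 permil
f_A = (δ_mix − δ_B)/(δ_A − δ_B) = (-61.11 − (-56.830))/(-73.667 − (-56.830))
f_A = -4.280 / -16.837 = 0.2542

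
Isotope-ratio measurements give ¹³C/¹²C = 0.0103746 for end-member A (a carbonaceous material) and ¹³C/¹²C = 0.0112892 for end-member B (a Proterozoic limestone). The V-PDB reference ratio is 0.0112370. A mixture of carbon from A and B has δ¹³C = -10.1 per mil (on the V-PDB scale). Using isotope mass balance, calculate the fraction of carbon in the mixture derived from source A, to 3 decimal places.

δ_A = (0.0103746/0.0112370 − 1)×1000 = (0.923254 − 1)×1000 = -76.746 per mil
δ_B = (0.0112892/0.0112370 − 1)×1000 = (1.004645 − 1)×1000 = 4.645 per mil
f_A = (δ_mix − δ_B)/(δ_A − δ_B) = (-10.1 − (4.645))/(-76.746 − (4.645))
f_A = -14.745 / -81.392 = 0.1812

0.181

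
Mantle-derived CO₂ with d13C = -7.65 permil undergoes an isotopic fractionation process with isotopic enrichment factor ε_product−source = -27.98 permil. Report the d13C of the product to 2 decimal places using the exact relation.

To first order, δ_product ≈ δ_source + ε = -35.63 permil.
Exactly, δ_product = (δ_source + 1000)·(ε/1000 + 1) − 1000.
δ_product = (-7.65 + 1000) × (-27.98/1000 + 1) − 1000
δ_product = -35.416 permil

-35.42 permil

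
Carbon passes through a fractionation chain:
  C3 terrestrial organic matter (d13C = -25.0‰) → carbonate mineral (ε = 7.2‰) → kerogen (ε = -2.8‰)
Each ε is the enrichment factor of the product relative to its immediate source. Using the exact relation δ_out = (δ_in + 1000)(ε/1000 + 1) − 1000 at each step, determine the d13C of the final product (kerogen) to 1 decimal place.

-20.7‰

step 1: δ = (-25.00 + 1000)·(7.2/1000 + 1) − 1000 = -17.98‰
step 2: δ = (-17.98 + 1000)·(-2.8/1000 + 1) − 1000 = -20.73‰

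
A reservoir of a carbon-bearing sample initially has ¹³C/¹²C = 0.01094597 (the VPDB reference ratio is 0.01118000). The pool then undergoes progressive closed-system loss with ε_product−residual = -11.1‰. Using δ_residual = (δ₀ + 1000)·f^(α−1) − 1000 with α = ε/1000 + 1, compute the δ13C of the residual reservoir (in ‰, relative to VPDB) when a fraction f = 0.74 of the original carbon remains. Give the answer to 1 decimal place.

δ₀ = (0.01094597/0.01118000 − 1)×1000 = (0.979067 − 1)×1000 = -20.933‰
α − 1 = ε/1000 = -0.0111
f^(α−1) = 0.74^(-0.0111) = 1.003348
δ_res = (-20.933 + 1000) × 1.003348 − 1000 = 982.345 − 1000 = -17.66‰

-17.7‰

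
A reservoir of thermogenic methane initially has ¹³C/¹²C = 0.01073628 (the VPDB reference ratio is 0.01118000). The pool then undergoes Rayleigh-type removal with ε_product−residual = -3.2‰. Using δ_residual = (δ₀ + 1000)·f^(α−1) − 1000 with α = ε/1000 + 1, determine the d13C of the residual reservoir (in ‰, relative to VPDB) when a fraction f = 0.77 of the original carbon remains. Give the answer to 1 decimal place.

δ₀ = (0.01073628/0.01118000 − 1)×1000 = (0.960311 − 1)×1000 = -39.689‰
α − 1 = ε/1000 = -0.0032
f^(α−1) = 0.77^(-0.0032) = 1.000837
δ_res = (-39.689 + 1000) × 1.000837 − 1000 = 961.115 − 1000 = -38.89‰

-38.9‰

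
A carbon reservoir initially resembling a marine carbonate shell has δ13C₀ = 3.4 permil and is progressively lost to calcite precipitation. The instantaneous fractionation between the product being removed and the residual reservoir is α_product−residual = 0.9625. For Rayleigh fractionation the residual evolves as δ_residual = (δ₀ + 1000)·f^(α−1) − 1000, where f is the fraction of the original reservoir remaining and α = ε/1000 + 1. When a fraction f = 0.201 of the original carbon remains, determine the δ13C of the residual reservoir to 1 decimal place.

Rayleigh residual: δ_res = (δ₀ + 1000)·f^(α−1) − 1000
α − 1 = -0.03750
f^(α−1) = 0.201^(-0.03750) = 1.062014
δ_res = (3.4 + 1000) × 1.062014 − 1000 = 1065.625 − 1000 = 65.62 permil

65.6 permil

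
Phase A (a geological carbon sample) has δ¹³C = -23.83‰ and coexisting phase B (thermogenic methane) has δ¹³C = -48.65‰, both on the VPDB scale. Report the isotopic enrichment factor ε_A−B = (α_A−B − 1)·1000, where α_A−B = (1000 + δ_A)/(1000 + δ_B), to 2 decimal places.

α_A−B = (1000 + -23.83) / (1000 + -48.65) = 976.17 / 951.35 = 1.026089
ε_A−B = (1.026089 − 1) × 1000 = 26.089‰
(The approximation ε ≈ δ_A − δ_B would give 24.82‰.)

26.09‰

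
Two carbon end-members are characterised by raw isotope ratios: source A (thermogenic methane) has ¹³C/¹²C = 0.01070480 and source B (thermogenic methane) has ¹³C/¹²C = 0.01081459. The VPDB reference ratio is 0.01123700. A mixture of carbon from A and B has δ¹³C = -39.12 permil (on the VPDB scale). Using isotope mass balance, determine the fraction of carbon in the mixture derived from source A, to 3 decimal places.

0.156

δ_A = (0.01070480/0.01123700 − 1)×1000 = (0.952639 − 1)×1000 = -47.361 permil
δ_B = (0.01081459/0.01123700 − 1)×1000 = (0.962409 − 1)×1000 = -37.591 permil
f_A = (δ_mix − δ_B)/(δ_A − δ_B) = (-39.12 − (-37.591))/(-47.361 − (-37.591))
f_A = -1.529 / -9.770 = 0.1565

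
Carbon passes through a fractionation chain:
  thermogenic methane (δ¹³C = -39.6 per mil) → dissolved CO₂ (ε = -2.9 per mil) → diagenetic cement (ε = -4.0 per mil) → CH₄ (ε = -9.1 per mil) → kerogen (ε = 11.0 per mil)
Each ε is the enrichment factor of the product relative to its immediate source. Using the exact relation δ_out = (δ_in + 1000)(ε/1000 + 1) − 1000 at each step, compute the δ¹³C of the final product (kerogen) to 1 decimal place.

-44.5 per mil

step 1: δ = (-39.60 + 1000)·(-2.9/1000 + 1) − 1000 = -42.39 per mil
step 2: δ = (-42.39 + 1000)·(-4.0/1000 + 1) − 1000 = -46.22 per mil
step 3: δ = (-46.22 + 1000)·(-9.1/1000 + 1) − 1000 = -54.90 per mil
step 4: δ = (-54.90 + 1000)·(11.0/1000 + 1) − 1000 = -44.50 per mil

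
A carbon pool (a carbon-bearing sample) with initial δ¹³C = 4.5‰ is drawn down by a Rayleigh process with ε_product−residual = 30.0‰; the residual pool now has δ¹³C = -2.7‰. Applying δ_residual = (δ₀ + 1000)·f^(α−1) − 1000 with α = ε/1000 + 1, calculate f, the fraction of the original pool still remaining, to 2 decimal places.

0.79

α − 1 = ε/1000 = 0.0300
(δ_res + 1000)/(δ₀ + 1000) = (-2.7 + 1000)/(4.5 + 1000) = 997.3/1004.5 = 0.992832
f = 0.992832^(1/0.0300) = exp(ln(0.992832)/0.0300) = exp(-0.00719/0.0300)
f = exp(-0.2398) = 0.7868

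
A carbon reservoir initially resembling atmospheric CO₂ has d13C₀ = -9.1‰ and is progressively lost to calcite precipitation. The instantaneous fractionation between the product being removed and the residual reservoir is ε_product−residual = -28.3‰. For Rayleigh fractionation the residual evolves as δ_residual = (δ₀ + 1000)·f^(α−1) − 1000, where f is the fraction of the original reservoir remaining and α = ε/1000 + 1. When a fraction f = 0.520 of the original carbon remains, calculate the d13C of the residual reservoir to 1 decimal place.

Rayleigh residual: δ_res = (δ₀ + 1000)·f^(α−1) − 1000
α = ε/1000 + 1 = 0.97170, so α − 1 = -0.02830
f^(α−1) = 0.520^(-0.02830) = 1.018678
δ_res = (-9.1 + 1000) × 1.018678 − 1000 = 1009.408 − 1000 = 9.41‰

9.4‰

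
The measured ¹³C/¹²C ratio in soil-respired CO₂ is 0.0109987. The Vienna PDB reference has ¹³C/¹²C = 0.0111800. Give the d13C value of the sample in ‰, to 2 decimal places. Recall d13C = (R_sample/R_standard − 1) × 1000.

d13C = (R_sample / R_standard − 1) × 1000
R_sample / R_standard = 0.0109987 / 0.0111800 = 0.983784
d13C = (0.983784 − 1) × 1000 = -16.216‰

-16.22‰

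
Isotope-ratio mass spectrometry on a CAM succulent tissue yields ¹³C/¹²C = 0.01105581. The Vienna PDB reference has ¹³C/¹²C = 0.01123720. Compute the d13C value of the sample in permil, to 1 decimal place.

d13C = (R_sample / R_standard − 1) × 1000
R_sample / R_standard = 0.01105581 / 0.01123720 = 0.983858
d13C = (0.983858 − 1) × 1000 = -16.14 permil

-16.1 permil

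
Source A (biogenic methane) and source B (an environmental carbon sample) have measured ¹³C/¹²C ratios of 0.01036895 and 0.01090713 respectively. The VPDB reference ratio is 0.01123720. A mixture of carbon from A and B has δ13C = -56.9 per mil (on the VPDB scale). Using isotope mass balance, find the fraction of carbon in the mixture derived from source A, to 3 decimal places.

δ_A = (0.01036895/0.01123720 − 1)×1000 = (0.922734 − 1)×1000 = -77.266 per mil
δ_B = (0.01090713/0.01123720 − 1)×1000 = (0.970627 − 1)×1000 = -29.373 per mil
f_A = (δ_mix − δ_B)/(δ_A − δ_B) = (-56.9 − (-29.373))/(-77.266 − (-29.373))
f_A = -27.527 / -47.893 = 0.5748

0.575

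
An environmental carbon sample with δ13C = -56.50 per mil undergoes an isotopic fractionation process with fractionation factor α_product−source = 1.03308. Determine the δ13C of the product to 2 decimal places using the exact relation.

δ_product = (δ_source + 1000)·α − 1000
δ_product = (-56.50 + 1000) × 1.03308 − 1000
δ_product = 974.711 − 1000 = -25.289 per mil

-25.29 per mil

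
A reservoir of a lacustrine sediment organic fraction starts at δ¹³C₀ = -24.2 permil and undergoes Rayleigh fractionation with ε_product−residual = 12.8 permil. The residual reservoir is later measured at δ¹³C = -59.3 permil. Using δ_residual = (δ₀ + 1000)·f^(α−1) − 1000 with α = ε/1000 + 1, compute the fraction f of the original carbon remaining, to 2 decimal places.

α − 1 = ε/1000 = 0.0128
(δ_res + 1000)/(δ₀ + 1000) = (-59.3 + 1000)/(-24.2 + 1000) = 940.7/975.8 = 0.964030
f = 0.964030^(1/0.0128) = exp(ln(0.964030)/0.0128) = exp(-0.03663/0.0128)
f = exp(-2.8620) = 0.0572

0.06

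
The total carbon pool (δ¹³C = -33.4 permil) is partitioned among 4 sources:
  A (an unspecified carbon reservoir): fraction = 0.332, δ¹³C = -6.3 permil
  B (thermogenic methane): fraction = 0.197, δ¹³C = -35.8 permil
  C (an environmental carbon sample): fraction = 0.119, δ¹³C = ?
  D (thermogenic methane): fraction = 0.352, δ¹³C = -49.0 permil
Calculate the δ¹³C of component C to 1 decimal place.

-58.9 permil

Isotope mass balance: δ_bulk = Σ fᵢ·δᵢ.
-33.4 = 0.332×(-6.3) + 0.197×(-35.8) + 0.119×δ_C + 0.352×(-49.0)
0.119·δ_C = -33.4 − (-26.392) = -7.008
δ_C = -7.008 / 0.119 = -58.89 permil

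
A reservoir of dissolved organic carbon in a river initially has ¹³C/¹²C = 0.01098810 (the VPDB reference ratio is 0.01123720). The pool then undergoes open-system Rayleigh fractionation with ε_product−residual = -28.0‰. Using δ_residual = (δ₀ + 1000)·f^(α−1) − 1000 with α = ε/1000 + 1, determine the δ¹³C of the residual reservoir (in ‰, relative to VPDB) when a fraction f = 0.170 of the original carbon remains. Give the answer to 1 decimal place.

27.6‰

δ₀ = (0.01098810/0.01123720 − 1)×1000 = (0.977833 − 1)×1000 = -22.167‰
α − 1 = ε/1000 = -0.0280
f^(α−1) = 0.170^(-0.0280) = 1.050866
δ_res = (-22.167 + 1000) × 1.050866 − 1000 = 1027.571 − 1000 = 27.57‰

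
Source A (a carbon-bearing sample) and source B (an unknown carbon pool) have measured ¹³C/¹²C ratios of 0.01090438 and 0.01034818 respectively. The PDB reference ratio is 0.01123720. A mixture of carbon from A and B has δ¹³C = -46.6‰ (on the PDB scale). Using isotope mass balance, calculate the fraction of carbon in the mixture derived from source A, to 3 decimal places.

δ_A = (0.01090438/0.01123720 − 1)×1000 = (0.970382 − 1)×1000 = -29.618‰
δ_B = (0.01034818/0.01123720 − 1)×1000 = (0.920886 − 1)×1000 = -79.114‰
f_A = (δ_mix − δ_B)/(δ_A − δ_B) = (-46.6 − (-79.114))/(-29.618 − (-79.114))
f_A = 32.514 / 49.496 = 0.6569

0.657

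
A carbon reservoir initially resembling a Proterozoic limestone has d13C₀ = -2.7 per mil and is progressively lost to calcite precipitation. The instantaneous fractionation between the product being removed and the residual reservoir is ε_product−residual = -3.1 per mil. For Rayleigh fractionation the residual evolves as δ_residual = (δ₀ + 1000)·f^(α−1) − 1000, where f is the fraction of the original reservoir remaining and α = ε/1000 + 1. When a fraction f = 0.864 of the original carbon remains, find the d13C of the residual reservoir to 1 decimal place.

Rayleigh residual: δ_res = (δ₀ + 1000)·f^(α−1) − 1000
α = ε/1000 + 1 = 0.99690, so α − 1 = -0.00310
f^(α−1) = 0.864^(-0.00310) = 1.000453
δ_res = (-2.7 + 1000) × 1.000453 − 1000 = 997.752 − 1000 = -2.25 per mil

-2.2 per mil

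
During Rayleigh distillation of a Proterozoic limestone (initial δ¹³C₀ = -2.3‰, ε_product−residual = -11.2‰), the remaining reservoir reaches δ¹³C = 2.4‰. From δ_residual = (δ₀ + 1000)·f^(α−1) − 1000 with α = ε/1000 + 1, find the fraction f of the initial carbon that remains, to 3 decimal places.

0.657

α − 1 = ε/1000 = -0.0112
(δ_res + 1000)/(δ₀ + 1000) = (2.4 + 1000)/(-2.3 + 1000) = 1002.4/997.7 = 1.004711
f = 1.004711^(1/-0.0112) = exp(ln(1.004711)/-0.0112) = exp(0.00470/-0.0112)
f = exp(-0.4196) = 0.6573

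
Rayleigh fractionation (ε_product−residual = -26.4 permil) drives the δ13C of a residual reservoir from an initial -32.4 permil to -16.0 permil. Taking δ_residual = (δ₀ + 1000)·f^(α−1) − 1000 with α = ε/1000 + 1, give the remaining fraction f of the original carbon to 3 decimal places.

α − 1 = ε/1000 = -0.0264
(δ_res + 1000)/(δ₀ + 1000) = (-16.0 + 1000)/(-32.4 + 1000) = 984.0/967.6 = 1.016949
f = 1.016949^(1/-0.0264) = exp(ln(1.016949)/-0.0264) = exp(0.01681/-0.0264)
f = exp(-0.6366) = 0.5291

0.529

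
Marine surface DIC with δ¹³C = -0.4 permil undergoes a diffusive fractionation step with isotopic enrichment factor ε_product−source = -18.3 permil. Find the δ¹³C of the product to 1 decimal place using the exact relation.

-18.7 permil

To first order, δ_product ≈ δ_source + ε = -18.7 permil.
Exactly, δ_product = (δ_source + 1000)·(ε/1000 + 1) − 1000.
δ_product = (-0.4 + 1000) × (-18.3/1000 + 1) − 1000
δ_product = -18.69 permil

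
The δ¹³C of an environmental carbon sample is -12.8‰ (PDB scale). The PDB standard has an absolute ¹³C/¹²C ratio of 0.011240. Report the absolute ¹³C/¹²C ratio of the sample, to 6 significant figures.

0.0110961

R_sample = R_standard × (δ¹³C/1000 + 1)
R_sample = 0.011240 × (-12.8/1000 + 1) = 0.011240 × 0.987200
R_sample = 0.0110961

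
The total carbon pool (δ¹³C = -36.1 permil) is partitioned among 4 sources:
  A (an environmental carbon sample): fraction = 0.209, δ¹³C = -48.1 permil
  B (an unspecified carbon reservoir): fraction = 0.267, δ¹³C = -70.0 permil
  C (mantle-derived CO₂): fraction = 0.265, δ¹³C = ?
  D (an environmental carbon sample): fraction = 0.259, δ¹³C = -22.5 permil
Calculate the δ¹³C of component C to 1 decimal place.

-5.8 permil

Isotope mass balance: δ_bulk = Σ fᵢ·δᵢ.
-36.1 = 0.209×(-48.1) + 0.267×(-70.0) + 0.265×δ_C + 0.259×(-22.5)
0.265·δ_C = -36.1 − (-34.570) = -1.530
δ_C = -1.530 / 0.265 = -5.77 permil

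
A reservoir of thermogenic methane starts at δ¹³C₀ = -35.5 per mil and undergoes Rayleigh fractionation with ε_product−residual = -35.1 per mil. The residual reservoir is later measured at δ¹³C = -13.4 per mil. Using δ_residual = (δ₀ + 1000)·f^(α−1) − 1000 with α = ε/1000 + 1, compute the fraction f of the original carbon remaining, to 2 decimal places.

0.52

α − 1 = ε/1000 = -0.0351
(δ_res + 1000)/(δ₀ + 1000) = (-13.4 + 1000)/(-35.5 + 1000) = 986.6/964.5 = 1.022913
f = 1.022913^(1/-0.0351) = exp(ln(1.022913)/-0.0351) = exp(0.02265/-0.0351)
f = exp(-0.6454) = 0.5244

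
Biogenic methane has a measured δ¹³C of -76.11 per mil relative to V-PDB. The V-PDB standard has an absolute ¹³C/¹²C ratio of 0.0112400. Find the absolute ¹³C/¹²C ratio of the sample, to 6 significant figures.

R_sample = R_standard × (δ¹³C/1000 + 1)
R_sample = 0.0112400 × (-76.11/1000 + 1) = 0.0112400 × 0.923890
R_sample = 0.0103845

0.0103845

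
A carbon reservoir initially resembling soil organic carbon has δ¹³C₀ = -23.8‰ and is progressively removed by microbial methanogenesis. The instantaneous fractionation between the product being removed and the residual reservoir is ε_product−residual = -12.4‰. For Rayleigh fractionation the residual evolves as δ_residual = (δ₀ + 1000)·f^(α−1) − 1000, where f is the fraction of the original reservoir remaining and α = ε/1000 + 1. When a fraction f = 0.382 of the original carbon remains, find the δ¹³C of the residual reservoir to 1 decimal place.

Rayleigh residual: δ_res = (δ₀ + 1000)·f^(α−1) − 1000
α = ε/1000 + 1 = 0.98760, so α − 1 = -0.01240
f^(α−1) = 0.382^(-0.01240) = 1.012004
δ_res = (-23.8 + 1000) × 1.012004 − 1000 = 987.919 − 1000 = -12.08‰

-12.1‰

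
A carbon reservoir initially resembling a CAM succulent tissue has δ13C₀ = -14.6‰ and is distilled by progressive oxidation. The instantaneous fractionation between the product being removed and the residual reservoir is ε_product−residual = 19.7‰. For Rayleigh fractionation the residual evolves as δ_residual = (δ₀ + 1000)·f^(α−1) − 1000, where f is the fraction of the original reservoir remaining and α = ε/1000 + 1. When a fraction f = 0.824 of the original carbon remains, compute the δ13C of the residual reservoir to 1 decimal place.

Rayleigh residual: δ_res = (δ₀ + 1000)·f^(α−1) − 1000
α = ε/1000 + 1 = 1.01970, so α − 1 = 0.01970
f^(α−1) = 0.824^(0.01970) = 0.996194
δ_res = (-14.6 + 1000) × 0.996194 − 1000 = 981.649 − 1000 = -18.35‰

-18.4‰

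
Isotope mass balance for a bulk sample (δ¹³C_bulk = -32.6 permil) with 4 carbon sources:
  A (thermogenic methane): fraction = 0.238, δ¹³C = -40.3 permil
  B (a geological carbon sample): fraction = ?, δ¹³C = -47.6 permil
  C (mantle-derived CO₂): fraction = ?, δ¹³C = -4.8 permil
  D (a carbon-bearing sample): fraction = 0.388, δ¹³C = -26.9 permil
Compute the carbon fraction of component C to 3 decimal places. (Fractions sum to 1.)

0.122

Let f_C and f_B be the unknown fractions; fractions sum to 1 so f_C + f_B = 0.374.
Mass balance: Σ fᵢ·δᵢ = δ_bulk ⇒ f_C·(-4.8) + f_B·(-47.6) = -32.6 − (-20.029) = -12.571
Substitute f_B = 0.374 − f_C:
f_C·(-4.8 − -47.6) = -12.571 − 0.374×(-47.6) = 5.231
f_C = 5.231 / 42.8 = 0.1222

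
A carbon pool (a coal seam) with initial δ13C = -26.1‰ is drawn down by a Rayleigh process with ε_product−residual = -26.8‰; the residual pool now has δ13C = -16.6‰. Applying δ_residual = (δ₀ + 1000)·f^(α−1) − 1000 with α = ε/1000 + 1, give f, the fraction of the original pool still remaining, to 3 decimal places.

0.696

α − 1 = ε/1000 = -0.0268
(δ_res + 1000)/(δ₀ + 1000) = (-16.6 + 1000)/(-26.1 + 1000) = 983.4/973.9 = 1.009755
f = 1.009755^(1/-0.0268) = exp(ln(1.009755)/-0.0268) = exp(0.00971/-0.0268)
f = exp(-0.3622) = 0.6961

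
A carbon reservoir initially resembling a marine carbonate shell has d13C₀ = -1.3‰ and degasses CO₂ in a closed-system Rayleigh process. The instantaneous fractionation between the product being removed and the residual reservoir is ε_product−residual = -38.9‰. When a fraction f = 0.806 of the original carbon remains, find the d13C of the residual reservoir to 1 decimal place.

7.1‰

Rayleigh residual: δ_res = (δ₀ + 1000)·f^(α−1) − 1000
α = ε/1000 + 1 = 0.96110, so α − 1 = -0.03890
f^(α−1) = 0.806^(-0.03890) = 1.008425
δ_res = (-1.3 + 1000) × 1.008425 − 1000 = 1007.114 − 1000 = 7.11‰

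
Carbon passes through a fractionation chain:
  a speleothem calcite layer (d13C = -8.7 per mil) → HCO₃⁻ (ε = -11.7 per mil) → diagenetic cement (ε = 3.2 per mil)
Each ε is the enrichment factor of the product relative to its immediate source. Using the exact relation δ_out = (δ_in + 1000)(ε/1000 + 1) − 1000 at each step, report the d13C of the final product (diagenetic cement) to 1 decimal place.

step 1: δ = (-8.70 + 1000)·(-11.7/1000 + 1) − 1000 = -20.30 per mil
step 2: δ = (-20.30 + 1000)·(3.2/1000 + 1) − 1000 = -17.16 per mil

-17.2 per mil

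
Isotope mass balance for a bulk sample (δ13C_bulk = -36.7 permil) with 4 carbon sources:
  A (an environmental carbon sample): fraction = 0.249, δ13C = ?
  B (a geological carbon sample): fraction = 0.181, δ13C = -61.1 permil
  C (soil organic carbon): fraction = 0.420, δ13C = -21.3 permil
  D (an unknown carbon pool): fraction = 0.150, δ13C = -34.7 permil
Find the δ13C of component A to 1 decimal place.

Isotope mass balance: δ_bulk = Σ fᵢ·δᵢ.
-36.7 = 0.249×δ_A + 0.181×(-61.1) + 0.420×(-21.3) + 0.150×(-34.7)
0.249·δ_A = -36.7 − (-25.210) = -11.490
δ_A = -11.490 / 0.249 = -46.14 permil

-46.1 permil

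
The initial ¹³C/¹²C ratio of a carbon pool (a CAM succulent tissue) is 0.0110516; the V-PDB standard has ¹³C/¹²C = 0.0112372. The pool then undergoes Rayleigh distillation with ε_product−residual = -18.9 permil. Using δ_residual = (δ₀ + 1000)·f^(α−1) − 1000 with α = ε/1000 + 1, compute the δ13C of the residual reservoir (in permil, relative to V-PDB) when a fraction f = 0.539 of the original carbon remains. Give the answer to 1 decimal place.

δ₀ = (0.0110516/0.0112372 − 1)×1000 = (0.983483 − 1)×1000 = -16.517 permil
α − 1 = ε/1000 = -0.0189
f^(α−1) = 0.539^(-0.0189) = 1.011749
δ_res = (-16.517 + 1000) × 1.011749 − 1000 = 995.039 − 1000 = -4.96 permil

-5.0 permil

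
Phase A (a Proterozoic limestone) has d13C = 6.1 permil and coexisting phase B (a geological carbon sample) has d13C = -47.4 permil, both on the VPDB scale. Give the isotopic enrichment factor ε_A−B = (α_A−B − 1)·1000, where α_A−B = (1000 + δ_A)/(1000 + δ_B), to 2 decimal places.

α_A−B = (1000 + 6.1) / (1000 + -47.4) = 1006.1 / 952.6 = 1.056162
ε_A−B = (1.056162 − 1) × 1000 = 56.162 permil
(The approximation ε ≈ δ_A − δ_B would give 53.5 permil.)

56.16 permil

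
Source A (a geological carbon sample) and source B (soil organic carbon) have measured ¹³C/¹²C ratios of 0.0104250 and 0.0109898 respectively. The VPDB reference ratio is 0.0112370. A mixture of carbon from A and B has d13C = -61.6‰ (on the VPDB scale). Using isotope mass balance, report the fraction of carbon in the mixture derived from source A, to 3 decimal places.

0.788

δ_A = (0.0104250/0.0112370 − 1)×1000 = (0.927739 − 1)×1000 = -72.261‰
δ_B = (0.0109898/0.0112370 − 1)×1000 = (0.978001 − 1)×1000 = -21.999‰
f_A = (δ_mix − δ_B)/(δ_A − δ_B) = (-61.6 − (-21.999))/(-72.261 − (-21.999))
f_A = -39.601 / -50.263 = 0.7879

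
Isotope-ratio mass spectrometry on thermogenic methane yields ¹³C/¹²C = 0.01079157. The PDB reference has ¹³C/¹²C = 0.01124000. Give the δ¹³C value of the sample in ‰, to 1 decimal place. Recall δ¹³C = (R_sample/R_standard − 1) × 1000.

-39.9‰

δ¹³C = (R_sample / R_standard − 1) × 1000
R_sample / R_standard = 0.01079157 / 0.01124000 = 0.960104
δ¹³C = (0.960104 − 1) × 1000 = -39.90‰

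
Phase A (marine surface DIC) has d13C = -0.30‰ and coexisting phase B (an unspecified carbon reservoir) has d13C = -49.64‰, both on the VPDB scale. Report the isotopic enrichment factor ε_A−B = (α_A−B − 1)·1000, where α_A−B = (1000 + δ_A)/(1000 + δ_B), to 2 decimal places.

51.92‰

α_A−B = (1000 + -0.30) / (1000 + -49.64) = 999.70 / 950.36 = 1.051917
ε_A−B = (1.051917 − 1) × 1000 = 51.917‰
(The approximation ε ≈ δ_A − δ_B would give 49.34‰.)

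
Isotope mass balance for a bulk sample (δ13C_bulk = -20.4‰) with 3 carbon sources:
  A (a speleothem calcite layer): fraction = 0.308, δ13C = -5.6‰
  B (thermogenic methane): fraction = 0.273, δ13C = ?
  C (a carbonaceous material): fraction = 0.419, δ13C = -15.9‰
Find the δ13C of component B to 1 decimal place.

-44.0‰

Isotope mass balance: δ_bulk = Σ fᵢ·δᵢ.
-20.4 = 0.308×(-5.6) + 0.273×δ_B + 0.419×(-15.9)
0.273·δ_B = -20.4 − (-8.387) = -12.013
δ_B = -12.013 / 0.273 = -44.00‰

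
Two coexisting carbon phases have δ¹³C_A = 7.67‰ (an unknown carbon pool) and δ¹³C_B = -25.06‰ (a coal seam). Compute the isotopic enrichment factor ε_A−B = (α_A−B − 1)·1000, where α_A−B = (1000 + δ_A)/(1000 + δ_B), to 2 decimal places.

α_A−B = (1000 + 7.67) / (1000 + -25.06) = 1007.67 / 974.94 = 1.033571
ε_A−B = (1.033571 − 1) × 1000 = 33.571‰
(The approximation ε ≈ δ_A − δ_B would give 32.73‰.)

33.57‰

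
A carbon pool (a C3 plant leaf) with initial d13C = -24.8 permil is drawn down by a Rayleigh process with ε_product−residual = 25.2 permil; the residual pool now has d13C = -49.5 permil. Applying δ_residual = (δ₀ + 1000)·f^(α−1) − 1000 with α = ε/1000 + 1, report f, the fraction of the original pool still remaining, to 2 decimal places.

0.36

α − 1 = ε/1000 = 0.0252
(δ_res + 1000)/(δ₀ + 1000) = (-49.5 + 1000)/(-24.8 + 1000) = 950.5/975.2 = 0.974672
f = 0.974672^(1/0.0252) = exp(ln(0.974672)/0.0252) = exp(-0.02565/0.0252)
f = exp(-1.0180) = 0.3613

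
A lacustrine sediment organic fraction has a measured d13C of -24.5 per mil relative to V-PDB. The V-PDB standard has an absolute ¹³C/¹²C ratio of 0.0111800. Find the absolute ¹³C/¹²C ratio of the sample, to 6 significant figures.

R_sample = R_standard × (d13C/1000 + 1)
R_sample = 0.0111800 × (-24.5/1000 + 1) = 0.0111800 × 0.975500
R_sample = 0.0109061

0.0109061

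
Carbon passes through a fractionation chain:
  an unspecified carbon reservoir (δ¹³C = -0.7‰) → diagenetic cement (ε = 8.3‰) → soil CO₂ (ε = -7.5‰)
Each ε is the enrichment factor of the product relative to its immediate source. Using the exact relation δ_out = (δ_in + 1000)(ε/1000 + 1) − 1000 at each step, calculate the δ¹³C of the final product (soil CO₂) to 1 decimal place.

step 1: δ = (-0.70 + 1000)·(8.3/1000 + 1) − 1000 = 7.59‰
step 2: δ = (7.59 + 1000)·(-7.5/1000 + 1) − 1000 = 0.04‰

0.0‰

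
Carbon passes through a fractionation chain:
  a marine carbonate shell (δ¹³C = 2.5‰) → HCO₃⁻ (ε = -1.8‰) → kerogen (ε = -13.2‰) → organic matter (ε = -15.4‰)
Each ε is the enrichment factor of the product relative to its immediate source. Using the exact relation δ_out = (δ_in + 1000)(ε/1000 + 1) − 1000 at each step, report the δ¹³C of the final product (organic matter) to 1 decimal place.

step 1: δ = (2.50 + 1000)·(-1.8/1000 + 1) − 1000 = 0.70‰
step 2: δ = (0.70 + 1000)·(-13.2/1000 + 1) − 1000 = -12.51‰
step 3: δ = (-12.51 + 1000)·(-15.4/1000 + 1) − 1000 = -27.72‰

-27.7‰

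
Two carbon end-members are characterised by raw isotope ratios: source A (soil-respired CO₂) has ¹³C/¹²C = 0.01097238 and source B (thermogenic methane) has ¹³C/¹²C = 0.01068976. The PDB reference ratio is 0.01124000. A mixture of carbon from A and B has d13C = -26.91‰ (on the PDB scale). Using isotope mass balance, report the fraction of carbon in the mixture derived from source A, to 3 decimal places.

0.877

δ_A = (0.01097238/0.01124000 − 1)×1000 = (0.976190 − 1)×1000 = -23.810‰
δ_B = (0.01068976/0.01124000 − 1)×1000 = (0.951046 − 1)×1000 = -48.954‰
f_A = (δ_mix − δ_B)/(δ_A − δ_B) = (-26.91 − (-48.954))/(-23.810 − (-48.954))
f_A = 22.044 / 25.144 = 0.8767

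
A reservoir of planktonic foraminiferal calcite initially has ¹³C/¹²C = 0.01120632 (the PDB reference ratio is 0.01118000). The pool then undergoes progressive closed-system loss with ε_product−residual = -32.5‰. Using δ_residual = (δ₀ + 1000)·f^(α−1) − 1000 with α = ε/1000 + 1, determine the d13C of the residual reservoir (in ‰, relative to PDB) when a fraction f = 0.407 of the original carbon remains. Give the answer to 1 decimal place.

δ₀ = (0.01120632/0.01118000 − 1)×1000 = (1.002354 − 1)×1000 = 2.354‰
α − 1 = ε/1000 = -0.0325
f^(α−1) = 0.407^(-0.0325) = 1.029647
δ_res = (2.354 + 1000) × 1.029647 − 1000 = 1032.071 − 1000 = 32.07‰

32.1‰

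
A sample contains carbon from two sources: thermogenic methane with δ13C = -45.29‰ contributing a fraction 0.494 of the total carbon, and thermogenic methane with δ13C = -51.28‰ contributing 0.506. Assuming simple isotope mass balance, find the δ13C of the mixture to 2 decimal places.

-48.32‰

δ_mix = f_A·δ_A + f_B·δ_B
δ_mix = 0.494 × (-45.29) + 0.506 × (-51.28)
δ_mix = -22.373 + -25.948 = -48.321‰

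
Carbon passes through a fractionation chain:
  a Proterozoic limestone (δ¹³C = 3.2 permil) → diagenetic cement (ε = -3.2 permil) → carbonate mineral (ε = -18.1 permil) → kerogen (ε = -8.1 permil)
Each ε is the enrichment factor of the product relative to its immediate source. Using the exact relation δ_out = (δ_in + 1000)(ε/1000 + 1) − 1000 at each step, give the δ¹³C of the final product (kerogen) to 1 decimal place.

step 1: δ = (3.20 + 1000)·(-3.2/1000 + 1) − 1000 = -0.01 permil
step 2: δ = (-0.01 + 1000)·(-18.1/1000 + 1) − 1000 = -18.11 permil
step 3: δ = (-18.11 + 1000)·(-8.1/1000 + 1) − 1000 = -26.06 permil

-26.1 permil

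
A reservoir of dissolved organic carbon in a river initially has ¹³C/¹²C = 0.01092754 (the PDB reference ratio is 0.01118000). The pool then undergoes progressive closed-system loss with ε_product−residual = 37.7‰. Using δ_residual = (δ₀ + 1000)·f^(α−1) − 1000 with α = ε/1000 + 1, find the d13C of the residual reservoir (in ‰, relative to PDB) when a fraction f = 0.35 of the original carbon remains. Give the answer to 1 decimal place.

δ₀ = (0.01092754/0.01118000 − 1)×1000 = (0.977419 − 1)×1000 = -22.581‰
α − 1 = ε/1000 = 0.0377
f^(α−1) = 0.35^(0.0377) = 0.961195
δ_res = (-22.581 + 1000) × 0.961195 − 1000 = 939.490 − 1000 = -60.51‰

-60.5‰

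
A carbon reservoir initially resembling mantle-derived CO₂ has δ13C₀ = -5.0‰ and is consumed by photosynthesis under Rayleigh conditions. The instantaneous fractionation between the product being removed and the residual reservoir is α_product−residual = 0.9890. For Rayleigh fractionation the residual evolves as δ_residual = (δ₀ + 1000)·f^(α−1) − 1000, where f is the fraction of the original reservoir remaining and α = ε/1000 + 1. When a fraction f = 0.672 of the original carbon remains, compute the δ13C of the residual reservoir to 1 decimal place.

-0.6‰

Rayleigh residual: δ_res = (δ₀ + 1000)·f^(α−1) − 1000
α − 1 = -0.01100
f^(α−1) = 0.672^(-0.01100) = 1.004382
δ_res = (-5.0 + 1000) × 1.004382 − 1000 = 999.360 − 1000 = -0.64‰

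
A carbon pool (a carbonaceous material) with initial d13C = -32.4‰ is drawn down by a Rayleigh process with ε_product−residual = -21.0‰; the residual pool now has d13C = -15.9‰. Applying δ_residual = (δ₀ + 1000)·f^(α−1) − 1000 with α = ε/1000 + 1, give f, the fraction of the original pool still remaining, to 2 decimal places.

α − 1 = ε/1000 = -0.0210
(δ_res + 1000)/(δ₀ + 1000) = (-15.9 + 1000)/(-32.4 + 1000) = 984.1/967.6 = 1.017053
f = 1.017053^(1/-0.0210) = exp(ln(1.017053)/-0.0210) = exp(0.01691/-0.0210)
f = exp(-0.8052) = 0.4470

0.45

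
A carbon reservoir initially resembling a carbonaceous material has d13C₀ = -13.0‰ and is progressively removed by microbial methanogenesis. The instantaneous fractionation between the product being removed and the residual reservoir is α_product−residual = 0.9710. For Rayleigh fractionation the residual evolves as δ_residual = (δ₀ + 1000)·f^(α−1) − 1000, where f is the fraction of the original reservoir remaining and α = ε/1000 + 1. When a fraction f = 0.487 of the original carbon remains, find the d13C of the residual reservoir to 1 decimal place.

7.8‰

Rayleigh residual: δ_res = (δ₀ + 1000)·f^(α−1) − 1000
α − 1 = -0.02900
f^(α−1) = 0.487^(-0.02900) = 1.021084
δ_res = (-13.0 + 1000) × 1.021084 − 1000 = 1007.810 − 1000 = 7.81‰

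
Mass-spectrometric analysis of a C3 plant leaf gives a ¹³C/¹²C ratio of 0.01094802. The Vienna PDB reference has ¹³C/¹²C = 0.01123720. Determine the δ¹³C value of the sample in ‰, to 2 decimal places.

δ¹³C = (R_sample / R_standard − 1) × 1000
R_sample / R_standard = 0.01094802 / 0.01123720 = 0.974266
δ¹³C = (0.974266 − 1) × 1000 = -25.734‰

-25.73‰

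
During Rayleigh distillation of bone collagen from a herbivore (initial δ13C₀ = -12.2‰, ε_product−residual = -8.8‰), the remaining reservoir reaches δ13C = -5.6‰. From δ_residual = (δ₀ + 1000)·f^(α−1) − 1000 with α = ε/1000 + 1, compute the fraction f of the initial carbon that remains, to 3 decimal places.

α − 1 = ε/1000 = -0.0088
(δ_res + 1000)/(δ₀ + 1000) = (-5.6 + 1000)/(-12.2 + 1000) = 994.4/987.8 = 1.006682
f = 1.006682^(1/-0.0088) = exp(ln(1.006682)/-0.0088) = exp(0.00666/-0.0088)
f = exp(-0.7567) = 0.4692

0.469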